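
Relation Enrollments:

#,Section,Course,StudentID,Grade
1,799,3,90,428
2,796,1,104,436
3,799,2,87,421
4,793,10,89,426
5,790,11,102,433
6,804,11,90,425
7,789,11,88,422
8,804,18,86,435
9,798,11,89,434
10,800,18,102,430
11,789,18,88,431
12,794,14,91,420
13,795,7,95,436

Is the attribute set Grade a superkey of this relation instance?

Rows 2 and 13 have the same Grade value Grade=436 but are distinct tuples, so Grade does not determine every attribute — not a superkey.

No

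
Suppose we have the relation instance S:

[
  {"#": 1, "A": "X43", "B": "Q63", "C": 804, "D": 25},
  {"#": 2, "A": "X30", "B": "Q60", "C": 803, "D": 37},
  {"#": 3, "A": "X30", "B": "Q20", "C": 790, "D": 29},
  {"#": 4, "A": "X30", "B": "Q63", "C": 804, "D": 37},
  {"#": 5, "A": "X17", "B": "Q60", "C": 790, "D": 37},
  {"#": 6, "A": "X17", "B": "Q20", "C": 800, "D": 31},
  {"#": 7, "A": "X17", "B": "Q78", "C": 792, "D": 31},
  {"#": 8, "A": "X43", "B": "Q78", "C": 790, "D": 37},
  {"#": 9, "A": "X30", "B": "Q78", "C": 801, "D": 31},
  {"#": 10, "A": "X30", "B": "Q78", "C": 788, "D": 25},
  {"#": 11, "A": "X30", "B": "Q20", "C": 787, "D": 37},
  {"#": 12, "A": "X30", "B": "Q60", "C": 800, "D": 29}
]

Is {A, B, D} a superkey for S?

Yes

All 12 rows have distinct {A, B, D} values, so {A, B, D} → (all attributes) holds and {A, B, D} is a superkey.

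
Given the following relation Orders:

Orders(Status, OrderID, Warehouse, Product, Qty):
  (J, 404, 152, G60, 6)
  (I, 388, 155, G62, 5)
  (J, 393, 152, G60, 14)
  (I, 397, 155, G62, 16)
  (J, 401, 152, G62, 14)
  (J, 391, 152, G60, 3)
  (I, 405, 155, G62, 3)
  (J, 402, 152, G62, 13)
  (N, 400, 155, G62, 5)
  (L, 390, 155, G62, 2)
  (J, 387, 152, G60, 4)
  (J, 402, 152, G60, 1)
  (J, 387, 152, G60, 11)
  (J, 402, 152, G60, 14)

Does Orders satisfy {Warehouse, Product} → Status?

No

(Warehouse=152, Product=G60): 7 rows → Status = J, J, J, J, J, J, J ✓
(Warehouse=155, Product=G62): 5 rows → Status takes values {I, N, L} — violation
(Warehouse=152, Product=G62): 2 rows → Status = J, J ✓
Two rows agree on {Warehouse, Product} but differ on Status, so {Warehouse, Product} → Status does not hold.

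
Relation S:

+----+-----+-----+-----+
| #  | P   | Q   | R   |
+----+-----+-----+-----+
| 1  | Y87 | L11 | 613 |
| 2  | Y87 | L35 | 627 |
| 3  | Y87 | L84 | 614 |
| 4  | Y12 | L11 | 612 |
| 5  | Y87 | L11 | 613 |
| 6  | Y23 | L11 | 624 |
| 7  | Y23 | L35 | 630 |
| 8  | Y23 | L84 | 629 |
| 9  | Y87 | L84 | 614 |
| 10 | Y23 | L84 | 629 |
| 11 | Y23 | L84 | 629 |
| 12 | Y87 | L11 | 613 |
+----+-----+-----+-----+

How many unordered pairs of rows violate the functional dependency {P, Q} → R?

0

(P=Y87, Q=L11): all 3 rows agree on R — 0 pairs.
(P=Y87, Q=L84): all 2 rows agree on R — 0 pairs.
(P=Y23, Q=L84): all 3 rows agree on R — 0 pairs.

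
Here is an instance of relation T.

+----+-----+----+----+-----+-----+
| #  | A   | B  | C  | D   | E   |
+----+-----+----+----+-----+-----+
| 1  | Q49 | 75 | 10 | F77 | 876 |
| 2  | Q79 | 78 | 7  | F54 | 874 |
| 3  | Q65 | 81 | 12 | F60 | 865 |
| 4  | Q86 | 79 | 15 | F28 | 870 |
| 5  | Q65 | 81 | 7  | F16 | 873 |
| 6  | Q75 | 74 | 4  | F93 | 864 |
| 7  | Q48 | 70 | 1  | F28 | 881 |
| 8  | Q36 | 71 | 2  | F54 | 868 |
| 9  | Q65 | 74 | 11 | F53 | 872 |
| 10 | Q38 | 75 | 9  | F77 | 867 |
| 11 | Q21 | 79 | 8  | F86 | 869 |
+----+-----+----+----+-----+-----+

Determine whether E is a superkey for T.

Yes

All 11 rows have distinct E values, so E → (all attributes) holds and E is a superkey.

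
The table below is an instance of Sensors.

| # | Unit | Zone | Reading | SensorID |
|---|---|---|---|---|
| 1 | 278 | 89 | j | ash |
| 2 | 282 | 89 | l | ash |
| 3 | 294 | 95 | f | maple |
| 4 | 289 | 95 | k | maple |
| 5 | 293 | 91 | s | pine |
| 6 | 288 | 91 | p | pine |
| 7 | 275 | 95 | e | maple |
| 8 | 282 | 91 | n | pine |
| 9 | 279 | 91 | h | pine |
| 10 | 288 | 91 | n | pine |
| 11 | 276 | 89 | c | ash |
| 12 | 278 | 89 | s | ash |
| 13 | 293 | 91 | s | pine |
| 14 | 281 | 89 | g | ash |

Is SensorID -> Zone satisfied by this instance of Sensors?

SensorID=ash: rows 1, 2, 11, 12, 14 → Zone = 89, 89, 89, 89, 89 ✓
SensorID=maple: rows 3, 4, 7 → Zone = 95, 95, 95 ✓
SensorID=pine: rows 5, 6, 8, 9, 10, 13 → Zone = 91, 91, 91, 91, 91, 91 ✓
Every SensorID value is associated with a single Zone value, so SensorID -> Zone holds.

Yes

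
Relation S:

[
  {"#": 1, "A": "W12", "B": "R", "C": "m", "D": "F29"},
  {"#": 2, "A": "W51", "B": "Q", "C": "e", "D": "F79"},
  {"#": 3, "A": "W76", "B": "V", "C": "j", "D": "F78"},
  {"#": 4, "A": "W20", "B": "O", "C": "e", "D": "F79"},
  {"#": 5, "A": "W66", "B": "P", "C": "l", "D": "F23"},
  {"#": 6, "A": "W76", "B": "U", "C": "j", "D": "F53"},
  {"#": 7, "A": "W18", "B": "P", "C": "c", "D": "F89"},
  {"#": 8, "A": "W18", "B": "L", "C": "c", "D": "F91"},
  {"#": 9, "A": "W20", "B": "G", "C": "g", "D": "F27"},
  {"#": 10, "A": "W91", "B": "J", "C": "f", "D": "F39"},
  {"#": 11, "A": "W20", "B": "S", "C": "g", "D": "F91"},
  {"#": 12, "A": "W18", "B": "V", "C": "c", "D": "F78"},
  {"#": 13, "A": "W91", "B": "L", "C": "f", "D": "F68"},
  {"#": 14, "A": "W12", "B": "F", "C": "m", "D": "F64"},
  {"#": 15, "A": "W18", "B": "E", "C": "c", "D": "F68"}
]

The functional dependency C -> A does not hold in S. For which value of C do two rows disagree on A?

C=m: rows 1, 14 → A = W12, W12 ✓
C=e: rows 2, 4 → A takes values {W51, W20} — violation
C=j: rows 3, 6 → A = W76, W76 ✓
C=l: row 5 → A = W66 ✓
C=c: rows 7, 8, 12, 15 → A = W18, W18, W18, W18 ✓
C=g: rows 9, 11 → A = W20, W20 ✓
C=f: rows 10, 13 → A = W91, W91 ✓
The only C value with inconsistent A is C=e.

e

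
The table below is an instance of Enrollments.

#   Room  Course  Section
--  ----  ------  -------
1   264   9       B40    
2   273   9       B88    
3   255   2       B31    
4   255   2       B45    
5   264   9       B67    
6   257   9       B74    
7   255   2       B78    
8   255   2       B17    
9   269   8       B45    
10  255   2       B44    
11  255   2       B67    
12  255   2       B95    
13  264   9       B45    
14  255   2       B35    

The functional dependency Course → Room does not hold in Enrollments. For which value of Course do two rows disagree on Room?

9

Course=9: rows 1, 2, 5, 6, 13 → Room takes values {264, 273, 257} — violation
Course=2: rows 3, 4, 7, 8, 10, 11, 12, 14 → Room = 255, 255, 255, 255, 255, 255, 255, 255 ✓
Course=8: row 9 → Room = 269 ✓
The only Course value with inconsistent Room is Course=9.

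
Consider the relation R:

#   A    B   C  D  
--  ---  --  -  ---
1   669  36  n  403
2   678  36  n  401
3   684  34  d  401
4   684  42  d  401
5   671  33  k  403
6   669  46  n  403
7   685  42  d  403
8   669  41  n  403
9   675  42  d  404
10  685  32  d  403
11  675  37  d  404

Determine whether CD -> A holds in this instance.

Yes

(C=n, D=403): rows 1, 6, 8 → A = 669, 669, 669 ✓
(C=n, D=401): row 2 → A = 678 ✓
(C=d, D=401): rows 3, 4 → A = 684, 684 ✓
(C=k, D=403): row 5 → A = 671 ✓
(C=d, D=403): rows 7, 10 → A = 685, 685 ✓
(C=d, D=404): rows 9, 11 → A = 675, 675 ✓
Every CD value is associated with a single A value, so CD -> A holds.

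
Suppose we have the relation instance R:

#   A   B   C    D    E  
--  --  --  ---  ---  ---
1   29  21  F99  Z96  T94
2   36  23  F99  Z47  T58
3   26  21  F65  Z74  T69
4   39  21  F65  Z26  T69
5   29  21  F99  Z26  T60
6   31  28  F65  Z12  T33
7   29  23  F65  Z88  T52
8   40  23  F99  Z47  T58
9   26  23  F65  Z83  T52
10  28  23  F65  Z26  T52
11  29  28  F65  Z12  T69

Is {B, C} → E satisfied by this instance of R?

No

(B=21, C=F99): rows 1, 5 → E takes values {T94, T60} — violation
(B=23, C=F99): rows 2, 8 → E = T58, T58 ✓
(B=21, C=F65): rows 3, 4 → E = T69, T69 ✓
(B=28, C=F65): rows 6, 11 → E takes values {T33, T69} — violation
(B=23, C=F65): rows 7, 9, 10 → E = T52, T52, T52 ✓
Two rows agree on {B, C} but differ on E, so {B, C} → E does not hold.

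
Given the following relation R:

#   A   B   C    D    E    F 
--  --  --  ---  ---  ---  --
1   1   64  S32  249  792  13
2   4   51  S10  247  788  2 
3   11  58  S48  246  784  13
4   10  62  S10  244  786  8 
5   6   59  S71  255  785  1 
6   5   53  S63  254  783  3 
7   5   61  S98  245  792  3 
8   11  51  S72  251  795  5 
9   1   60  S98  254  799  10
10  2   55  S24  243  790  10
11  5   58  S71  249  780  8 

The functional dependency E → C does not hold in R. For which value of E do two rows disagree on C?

E=792: rows 1, 7 → C takes values {S32, S98} — violation
E=788: row 2 → C = S10 ✓
E=784: row 3 → C = S48 ✓
E=786: row 4 → C = S10 ✓
E=785: row 5 → C = S71 ✓
E=783: row 6 → C = S63 ✓
E=795: row 8 → C = S72 ✓
E=799: row 9 → C = S98 ✓
E=790: row 10 → C = S24 ✓
E=780: row 11 → C = S71 ✓
The only E value with inconsistent C is E=792.

792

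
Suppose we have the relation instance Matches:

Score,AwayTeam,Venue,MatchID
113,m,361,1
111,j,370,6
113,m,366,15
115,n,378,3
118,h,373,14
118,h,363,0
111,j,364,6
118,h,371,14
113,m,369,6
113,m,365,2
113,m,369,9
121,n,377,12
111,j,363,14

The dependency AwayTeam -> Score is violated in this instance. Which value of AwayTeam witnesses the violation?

AwayTeam=m: 5 rows → Score = 113, 113, 113, 113, 113 ✓
AwayTeam=j: 3 rows → Score = 111, 111, 111 ✓
AwayTeam=n: 2 rows → Score takes values {115, 121} — violation
AwayTeam=h: 3 rows → Score = 118, 118, 118 ✓
The only AwayTeam value with inconsistent Score is AwayTeam=n.

n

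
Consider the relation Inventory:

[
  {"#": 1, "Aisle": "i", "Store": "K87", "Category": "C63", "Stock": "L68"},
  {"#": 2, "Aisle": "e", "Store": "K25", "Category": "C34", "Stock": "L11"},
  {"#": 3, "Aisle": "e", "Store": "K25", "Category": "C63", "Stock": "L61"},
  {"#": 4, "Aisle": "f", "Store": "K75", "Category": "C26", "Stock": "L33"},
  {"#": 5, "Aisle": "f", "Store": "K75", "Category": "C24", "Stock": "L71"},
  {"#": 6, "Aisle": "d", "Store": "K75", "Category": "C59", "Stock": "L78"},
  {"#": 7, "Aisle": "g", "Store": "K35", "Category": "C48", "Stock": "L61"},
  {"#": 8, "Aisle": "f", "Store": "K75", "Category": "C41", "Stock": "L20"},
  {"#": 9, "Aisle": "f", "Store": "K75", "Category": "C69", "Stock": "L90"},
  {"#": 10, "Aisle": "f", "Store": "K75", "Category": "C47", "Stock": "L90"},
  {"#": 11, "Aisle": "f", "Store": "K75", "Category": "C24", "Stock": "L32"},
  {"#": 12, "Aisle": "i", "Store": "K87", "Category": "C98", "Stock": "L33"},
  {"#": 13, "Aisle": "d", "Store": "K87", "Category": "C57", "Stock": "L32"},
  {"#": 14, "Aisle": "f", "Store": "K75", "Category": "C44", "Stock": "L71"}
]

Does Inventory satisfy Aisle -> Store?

Aisle=i: rows 1, 12 → Store = K87, K87 ✓
Aisle=e: rows 2, 3 → Store = K25, K25 ✓
Aisle=f: rows 4, 5, 8, 9, 10, 11, 14 → Store = K75, K75, K75, K75, K75, K75, K75 ✓
Aisle=d: rows 6, 13 → Store takes values {K75, K87} — violation
Aisle=g: row 7 → Store = K35 ✓
Two rows agree on Aisle but differ on Store, so Aisle -> Store does not hold.

No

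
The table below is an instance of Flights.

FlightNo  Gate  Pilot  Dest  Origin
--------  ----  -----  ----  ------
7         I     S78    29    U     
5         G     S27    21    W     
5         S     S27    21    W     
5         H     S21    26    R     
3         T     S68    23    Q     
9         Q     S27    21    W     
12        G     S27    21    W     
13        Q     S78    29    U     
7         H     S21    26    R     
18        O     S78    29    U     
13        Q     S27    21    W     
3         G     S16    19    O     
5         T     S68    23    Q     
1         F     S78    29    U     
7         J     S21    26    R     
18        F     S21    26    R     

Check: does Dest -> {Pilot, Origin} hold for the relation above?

Dest=29: 4 rows → {Pilot,Origin} = (S78, U), (S78, U), (S78, U), (S78, U) ✓
Dest=21: 5 rows → {Pilot,Origin} = (S27, W), (S27, W), (S27, W), (S27, W), (S27, W) ✓
Dest=26: 4 rows → {Pilot,Origin} = (S21, R), (S21, R), (S21, R), (S21, R) ✓
Dest=23: 2 rows → {Pilot,Origin} = (S68, Q), (S68, Q) ✓
Dest=19: 1 row → {Pilot,Origin} = (S16, O) ✓
Every Dest value is associated with a single {Pilot, Origin} value, so Dest -> {Pilot, Origin} holds.

Yes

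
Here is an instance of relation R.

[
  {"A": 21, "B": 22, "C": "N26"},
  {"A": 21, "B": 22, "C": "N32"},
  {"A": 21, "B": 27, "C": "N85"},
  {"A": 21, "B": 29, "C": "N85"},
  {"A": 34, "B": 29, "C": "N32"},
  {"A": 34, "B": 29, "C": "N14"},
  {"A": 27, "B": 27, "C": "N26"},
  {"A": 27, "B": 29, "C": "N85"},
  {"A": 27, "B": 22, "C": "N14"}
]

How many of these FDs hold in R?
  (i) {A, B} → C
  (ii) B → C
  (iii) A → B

(i) {A, B} → C: (A=21, B=22): 2 rows → C takes values {N26, N32} — violation; (A=34, B=29): 2 rows → C takes values {N32, N14} — violation — fails.
(ii) B → C: B=22: 3 rows → C takes values {N26, N32, N14} — violation; B=27: 2 rows → C takes values {N85, N26} — violation; B=29: 4 rows → C takes values {N85, N32, N14} — violation — fails.
(iii) A → B: A=21: 4 rows → B takes values {22, 27, 29} — violation; A=27: 3 rows → B takes values {27, 29, 22} — violation — fails.
None of the 3 dependencies hold.

0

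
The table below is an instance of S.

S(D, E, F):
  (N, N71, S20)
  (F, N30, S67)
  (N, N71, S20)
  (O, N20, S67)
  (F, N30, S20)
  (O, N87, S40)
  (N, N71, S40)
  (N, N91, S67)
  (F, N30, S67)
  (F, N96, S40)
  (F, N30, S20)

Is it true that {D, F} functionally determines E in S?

Yes

(D=N, F=S20): 2 rows → E = N71, N71 ✓
(D=F, F=S67): 2 rows → E = N30, N30 ✓
(D=O, F=S67): 1 row → E = N20 ✓
(D=F, F=S20): 2 rows → E = N30, N30 ✓
(D=O, F=S40): 1 row → E = N87 ✓
(D=N, F=S40): 1 row → E = N71 ✓
(D=N, F=S67): 1 row → E = N91 ✓
(D=F, F=S40): 1 row → E = N96 ✓
Every {D, F} value is associated with a single E value, so {D, F} -> E holds.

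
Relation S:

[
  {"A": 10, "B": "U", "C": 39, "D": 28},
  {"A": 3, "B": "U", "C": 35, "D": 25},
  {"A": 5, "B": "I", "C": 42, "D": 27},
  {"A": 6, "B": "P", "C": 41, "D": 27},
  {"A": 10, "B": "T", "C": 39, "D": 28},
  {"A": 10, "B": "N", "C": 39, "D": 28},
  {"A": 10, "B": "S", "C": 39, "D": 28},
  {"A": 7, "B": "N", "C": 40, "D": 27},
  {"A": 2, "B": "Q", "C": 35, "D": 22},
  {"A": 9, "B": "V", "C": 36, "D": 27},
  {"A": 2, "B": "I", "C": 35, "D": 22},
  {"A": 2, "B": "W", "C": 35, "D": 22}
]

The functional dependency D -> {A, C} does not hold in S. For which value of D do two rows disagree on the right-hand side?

D=28: 4 rows → {A,C} = (10, 39), (10, 39), (10, 39), (10, 39) ✓
D=25: 1 row → {A,C} = (3, 35) ✓
D=27: 4 rows → {A,C} takes values {(5, 42), (6, 41), (7, 40), (9, 36)} — violation
D=22: 3 rows → {A,C} = (2, 35), (2, 35), (2, 35) ✓
The only D value with inconsistent RHS is D=27.

27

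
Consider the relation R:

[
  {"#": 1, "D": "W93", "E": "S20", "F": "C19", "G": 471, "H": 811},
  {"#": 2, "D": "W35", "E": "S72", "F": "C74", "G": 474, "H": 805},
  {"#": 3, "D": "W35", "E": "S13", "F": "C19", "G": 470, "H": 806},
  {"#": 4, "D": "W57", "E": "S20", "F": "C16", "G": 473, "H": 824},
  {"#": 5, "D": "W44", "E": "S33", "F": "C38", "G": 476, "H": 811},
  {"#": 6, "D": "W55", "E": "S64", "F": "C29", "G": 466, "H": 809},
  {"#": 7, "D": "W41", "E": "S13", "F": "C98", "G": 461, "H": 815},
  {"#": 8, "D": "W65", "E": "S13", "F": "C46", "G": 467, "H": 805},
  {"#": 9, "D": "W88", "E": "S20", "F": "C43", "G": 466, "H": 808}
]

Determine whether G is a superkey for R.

No

Rows 6 and 9 have the same G value G=466 but are distinct tuples, so G does not determine every attribute — not a superkey.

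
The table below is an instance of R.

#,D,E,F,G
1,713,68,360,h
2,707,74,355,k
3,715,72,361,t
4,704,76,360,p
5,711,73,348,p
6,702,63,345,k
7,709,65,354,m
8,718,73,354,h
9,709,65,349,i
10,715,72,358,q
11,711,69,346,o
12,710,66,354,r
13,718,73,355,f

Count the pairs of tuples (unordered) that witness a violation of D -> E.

D=715: all 2 rows agree on E — 0 pairs.
D=711: violating pairs (5,11) — 1 pair.
D=709: all 2 rows agree on E — 0 pairs.
D=718: all 2 rows agree on E — 0 pairs.

1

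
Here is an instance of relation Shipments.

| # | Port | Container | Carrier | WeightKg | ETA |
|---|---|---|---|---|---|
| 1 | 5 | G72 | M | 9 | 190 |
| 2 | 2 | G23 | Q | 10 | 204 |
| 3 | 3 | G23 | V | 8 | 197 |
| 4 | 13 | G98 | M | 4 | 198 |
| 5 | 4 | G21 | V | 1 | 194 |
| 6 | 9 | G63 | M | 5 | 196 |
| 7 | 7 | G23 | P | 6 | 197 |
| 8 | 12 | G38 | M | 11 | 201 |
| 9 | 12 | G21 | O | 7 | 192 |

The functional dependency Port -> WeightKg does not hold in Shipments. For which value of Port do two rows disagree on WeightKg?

12

Port=5: row 1 → WeightKg = 9 ✓
Port=2: row 2 → WeightKg = 10 ✓
Port=3: row 3 → WeightKg = 8 ✓
Port=13: row 4 → WeightKg = 4 ✓
Port=4: row 5 → WeightKg = 1 ✓
Port=9: row 6 → WeightKg = 5 ✓
Port=7: row 7 → WeightKg = 6 ✓
Port=12: rows 8, 9 → WeightKg takes values {11, 7} — violation
The only Port value with inconsistent WeightKg is Port=12.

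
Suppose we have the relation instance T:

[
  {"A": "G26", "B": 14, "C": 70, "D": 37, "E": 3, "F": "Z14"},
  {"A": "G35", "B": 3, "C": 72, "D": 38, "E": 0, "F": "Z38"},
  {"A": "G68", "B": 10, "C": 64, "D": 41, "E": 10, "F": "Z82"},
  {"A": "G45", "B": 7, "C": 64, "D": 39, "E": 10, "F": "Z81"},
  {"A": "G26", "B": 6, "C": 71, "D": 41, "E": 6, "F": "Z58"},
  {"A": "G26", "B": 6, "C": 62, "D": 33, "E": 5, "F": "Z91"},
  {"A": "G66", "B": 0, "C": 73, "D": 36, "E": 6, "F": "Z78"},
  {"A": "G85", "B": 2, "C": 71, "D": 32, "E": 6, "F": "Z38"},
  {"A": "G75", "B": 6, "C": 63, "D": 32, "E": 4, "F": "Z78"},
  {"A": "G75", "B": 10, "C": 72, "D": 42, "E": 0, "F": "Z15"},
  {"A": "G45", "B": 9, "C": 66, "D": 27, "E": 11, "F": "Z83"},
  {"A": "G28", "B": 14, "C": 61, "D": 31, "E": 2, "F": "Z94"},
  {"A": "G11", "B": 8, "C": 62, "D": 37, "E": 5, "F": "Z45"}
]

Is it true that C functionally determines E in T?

Yes

C=70: 1 row → E = 3 ✓
C=72: 2 rows → E = 0, 0 ✓
C=64: 2 rows → E = 10, 10 ✓
C=71: 2 rows → E = 6, 6 ✓
C=62: 2 rows → E = 5, 5 ✓
C=73: 1 row → E = 6 ✓
C=63: 1 row → E = 4 ✓
C=66: 1 row → E = 11 ✓
C=61: 1 row → E = 2 ✓
Every C value is associated with a single E value, so C -> E holds.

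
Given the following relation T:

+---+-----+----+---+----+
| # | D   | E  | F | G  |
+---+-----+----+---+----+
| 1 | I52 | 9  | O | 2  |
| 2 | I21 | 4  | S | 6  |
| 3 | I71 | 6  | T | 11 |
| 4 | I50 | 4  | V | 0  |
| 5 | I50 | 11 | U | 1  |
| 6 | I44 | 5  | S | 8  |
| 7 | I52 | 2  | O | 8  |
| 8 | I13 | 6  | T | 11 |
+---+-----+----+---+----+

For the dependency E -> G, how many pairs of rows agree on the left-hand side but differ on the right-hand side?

E=4: violating pairs (2,4) — 1 pair.
E=6: all 2 rows agree on G — 0 pairs.

1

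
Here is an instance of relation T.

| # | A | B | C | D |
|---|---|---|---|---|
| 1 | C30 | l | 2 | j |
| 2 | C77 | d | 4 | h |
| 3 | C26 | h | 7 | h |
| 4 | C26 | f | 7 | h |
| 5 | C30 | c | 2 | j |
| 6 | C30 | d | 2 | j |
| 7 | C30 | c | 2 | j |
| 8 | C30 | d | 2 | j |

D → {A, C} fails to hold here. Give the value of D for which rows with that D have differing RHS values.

D=j: rows 1, 5, 6, 7, 8 → {A,C} = (C30, 2), (C30, 2), (C30, 2), (C30, 2), (C30, 2) ✓
D=h: rows 2, 3, 4 → {A,C} takes values {(C77, 4), (C26, 7)} — violation
The only D value with inconsistent RHS is D=h.

h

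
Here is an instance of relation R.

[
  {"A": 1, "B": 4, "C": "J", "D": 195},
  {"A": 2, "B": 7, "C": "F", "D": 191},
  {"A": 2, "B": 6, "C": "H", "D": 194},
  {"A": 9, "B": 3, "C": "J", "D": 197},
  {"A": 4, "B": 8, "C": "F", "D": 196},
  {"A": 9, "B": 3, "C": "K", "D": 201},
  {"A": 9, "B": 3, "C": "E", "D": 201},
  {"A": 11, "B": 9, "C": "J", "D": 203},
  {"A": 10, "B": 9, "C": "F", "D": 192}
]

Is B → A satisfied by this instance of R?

B=4: 1 row → A = 1 ✓
B=7: 1 row → A = 2 ✓
B=6: 1 row → A = 2 ✓
B=3: 3 rows → A = 9, 9, 9 ✓
B=8: 1 row → A = 4 ✓
B=9: 2 rows → A takes values {11, 10} — violation
Two rows agree on B but differ on A, so B → A does not hold.

No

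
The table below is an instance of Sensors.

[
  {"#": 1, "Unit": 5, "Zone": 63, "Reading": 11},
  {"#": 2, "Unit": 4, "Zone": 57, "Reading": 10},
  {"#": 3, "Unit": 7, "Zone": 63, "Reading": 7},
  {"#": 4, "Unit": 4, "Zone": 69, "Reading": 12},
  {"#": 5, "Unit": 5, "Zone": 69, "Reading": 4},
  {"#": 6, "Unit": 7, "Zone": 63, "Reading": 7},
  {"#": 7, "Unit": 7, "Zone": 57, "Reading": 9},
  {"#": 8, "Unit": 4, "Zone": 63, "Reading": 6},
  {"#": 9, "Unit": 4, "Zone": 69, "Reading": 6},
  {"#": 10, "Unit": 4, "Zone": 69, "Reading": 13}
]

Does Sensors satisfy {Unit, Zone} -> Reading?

(Unit=5, Zone=63): row 1 → Reading = 11 ✓
(Unit=4, Zone=57): row 2 → Reading = 10 ✓
(Unit=7, Zone=63): rows 3, 6 → Reading = 7, 7 ✓
(Unit=4, Zone=69): rows 4, 9, 10 → Reading takes values {12, 6, 13} — violation
(Unit=5, Zone=69): row 5 → Reading = 4 ✓
(Unit=7, Zone=57): row 7 → Reading = 9 ✓
(Unit=4, Zone=63): row 8 → Reading = 6 ✓
Two rows agree on {Unit, Zone} but differ on Reading, so {Unit, Zone} -> Reading does not hold.

No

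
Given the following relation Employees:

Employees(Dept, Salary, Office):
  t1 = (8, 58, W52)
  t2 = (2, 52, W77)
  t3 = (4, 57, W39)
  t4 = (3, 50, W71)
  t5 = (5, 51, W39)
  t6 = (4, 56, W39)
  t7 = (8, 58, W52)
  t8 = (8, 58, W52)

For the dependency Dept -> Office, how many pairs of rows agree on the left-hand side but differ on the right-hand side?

0

Dept=8: all 3 rows agree on Office — 0 pairs.
Dept=4: all 2 rows agree on Office — 0 pairs.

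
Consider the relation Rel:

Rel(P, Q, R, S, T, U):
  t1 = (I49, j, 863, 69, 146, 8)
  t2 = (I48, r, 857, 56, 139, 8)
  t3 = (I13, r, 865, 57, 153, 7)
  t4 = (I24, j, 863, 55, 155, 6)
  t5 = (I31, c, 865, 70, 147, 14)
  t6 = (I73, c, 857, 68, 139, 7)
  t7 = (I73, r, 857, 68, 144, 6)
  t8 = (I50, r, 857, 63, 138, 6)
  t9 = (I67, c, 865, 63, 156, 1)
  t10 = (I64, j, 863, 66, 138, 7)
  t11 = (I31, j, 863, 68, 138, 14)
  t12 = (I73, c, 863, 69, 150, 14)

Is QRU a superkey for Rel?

No

Rows 7 and 8 have the same QRU value (Q=r, R=857, U=6) but are distinct tuples, so QRU does not determine every attribute — not a superkey.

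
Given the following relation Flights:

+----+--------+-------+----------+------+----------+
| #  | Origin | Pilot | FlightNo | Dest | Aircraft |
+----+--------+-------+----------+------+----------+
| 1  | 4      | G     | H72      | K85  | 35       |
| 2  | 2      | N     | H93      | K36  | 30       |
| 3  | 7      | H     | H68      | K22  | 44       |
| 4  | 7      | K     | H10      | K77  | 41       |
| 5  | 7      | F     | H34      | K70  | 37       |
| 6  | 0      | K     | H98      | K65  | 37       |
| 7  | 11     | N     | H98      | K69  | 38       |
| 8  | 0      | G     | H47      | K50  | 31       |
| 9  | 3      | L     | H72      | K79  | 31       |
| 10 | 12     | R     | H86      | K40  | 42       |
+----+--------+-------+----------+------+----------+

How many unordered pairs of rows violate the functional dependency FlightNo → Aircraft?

FlightNo=H72: violating pairs (1,9) — 1 pair.
FlightNo=H98: violating pairs (6,7) — 1 pair.

2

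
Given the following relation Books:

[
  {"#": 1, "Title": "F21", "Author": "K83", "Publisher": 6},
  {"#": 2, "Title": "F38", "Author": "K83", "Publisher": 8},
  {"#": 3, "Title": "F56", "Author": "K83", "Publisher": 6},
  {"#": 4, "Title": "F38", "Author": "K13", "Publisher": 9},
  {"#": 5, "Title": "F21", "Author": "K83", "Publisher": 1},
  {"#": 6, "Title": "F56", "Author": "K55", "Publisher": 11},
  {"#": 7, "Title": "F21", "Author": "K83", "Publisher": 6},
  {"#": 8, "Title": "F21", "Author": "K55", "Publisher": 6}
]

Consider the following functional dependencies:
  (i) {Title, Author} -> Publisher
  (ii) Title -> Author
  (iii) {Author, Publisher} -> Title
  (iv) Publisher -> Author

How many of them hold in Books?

(i) {Title, Author} -> Publisher: (Title=F21, Author=K83): rows 1, 5, 7 → Publisher takes values {6, 1} — violation — fails.
(ii) Title -> Author: Title=F21: rows 1, 5, 7, 8 → Author takes values {K83, K55} — violation; Title=F38: rows 2, 4 → Author takes values {K83, K13} — violation; Title=F56: rows 3, 6 → Author takes values {K83, K55} — violation — fails.
(iii) {Author, Publisher} -> Title: (Author=K83, Publisher=6): rows 1, 3, 7 → Title takes values {F21, F56} — violation — fails.
(iv) Publisher -> Author: Publisher=6: rows 1, 3, 7, 8 → Author takes values {K83, K55} — violation — fails.
None of the 4 dependencies hold.

0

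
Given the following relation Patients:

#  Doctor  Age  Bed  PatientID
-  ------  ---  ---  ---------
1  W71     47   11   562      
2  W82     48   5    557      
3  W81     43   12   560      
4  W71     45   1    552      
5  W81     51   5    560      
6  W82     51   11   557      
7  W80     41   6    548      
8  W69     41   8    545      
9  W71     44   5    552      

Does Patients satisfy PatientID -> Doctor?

Yes

PatientID=562: row 1 → Doctor = W71 ✓
PatientID=557: rows 2, 6 → Doctor = W82, W82 ✓
PatientID=560: rows 3, 5 → Doctor = W81, W81 ✓
PatientID=552: rows 4, 9 → Doctor = W71, W71 ✓
PatientID=548: row 7 → Doctor = W80 ✓
PatientID=545: row 8 → Doctor = W69 ✓
Every PatientID value is associated with a single Doctor value, so PatientID -> Doctor holds.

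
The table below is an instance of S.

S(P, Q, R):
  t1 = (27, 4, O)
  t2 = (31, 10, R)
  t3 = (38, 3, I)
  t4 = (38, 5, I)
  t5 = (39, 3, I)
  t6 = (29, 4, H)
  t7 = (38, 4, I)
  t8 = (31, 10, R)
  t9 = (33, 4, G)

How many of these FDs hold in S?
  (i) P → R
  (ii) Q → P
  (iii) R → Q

1

(i) P → R: every LHS value maps to a single RHS value — holds.
(ii) Q → P: Q=4: rows 1, 6, 7, 9 → P takes values {27, 29, 38, 33} — violation; Q=3: rows 3, 5 → P takes values {38, 39} — violation — fails.
(iii) R → Q: R=I: rows 3, 4, 5, 7 → Q takes values {3, 5, 4} — violation — fails.
1 of the 3 dependencies holds.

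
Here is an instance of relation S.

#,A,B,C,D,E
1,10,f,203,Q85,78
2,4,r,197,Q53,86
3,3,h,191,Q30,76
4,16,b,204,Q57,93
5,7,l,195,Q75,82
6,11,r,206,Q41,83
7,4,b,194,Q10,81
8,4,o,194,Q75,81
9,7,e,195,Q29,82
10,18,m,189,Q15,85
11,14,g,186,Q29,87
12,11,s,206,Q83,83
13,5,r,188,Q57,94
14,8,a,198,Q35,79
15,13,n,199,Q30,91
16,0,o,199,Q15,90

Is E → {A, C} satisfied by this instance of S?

E=78: row 1 → {A,C} = (10, 203) ✓
E=86: row 2 → {A,C} = (4, 197) ✓
E=76: row 3 → {A,C} = (3, 191) ✓
E=93: row 4 → {A,C} = (16, 204) ✓
E=82: rows 5, 9 → {A,C} = (7, 195), (7, 195) ✓
E=83: rows 6, 12 → {A,C} = (11, 206), (11, 206) ✓
E=81: rows 7, 8 → {A,C} = (4, 194), (4, 194) ✓
E=85: row 10 → {A,C} = (18, 189) ✓
E=87: row 11 → {A,C} = (14, 186) ✓
E=94: row 13 → {A,C} = (5, 188) ✓
E=79: row 14 → {A,C} = (8, 198) ✓
E=91: row 15 → {A,C} = (13, 199) ✓
E=90: row 16 → {A,C} = (0, 199) ✓
Every E value is associated with a single {A, C} value, so E → {A, C} holds.

Yes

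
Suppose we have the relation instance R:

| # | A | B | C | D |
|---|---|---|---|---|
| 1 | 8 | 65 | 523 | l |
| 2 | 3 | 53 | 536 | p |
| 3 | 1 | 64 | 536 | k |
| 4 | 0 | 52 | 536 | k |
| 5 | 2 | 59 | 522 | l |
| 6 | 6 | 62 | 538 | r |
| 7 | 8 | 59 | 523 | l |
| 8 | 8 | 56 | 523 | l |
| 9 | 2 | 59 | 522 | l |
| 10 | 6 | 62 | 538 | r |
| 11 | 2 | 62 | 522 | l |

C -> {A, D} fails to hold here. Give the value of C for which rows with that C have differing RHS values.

536

C=523: rows 1, 7, 8 → {A,D} = (8, l), (8, l), (8, l) ✓
C=536: rows 2, 3, 4 → {A,D} takes values {(3, p), (1, k), (0, k)} — violation
C=522: rows 5, 9, 11 → {A,D} = (2, l), (2, l), (2, l) ✓
C=538: rows 6, 10 → {A,D} = (6, r), (6, r) ✓
The only C value with inconsistent RHS is C=536.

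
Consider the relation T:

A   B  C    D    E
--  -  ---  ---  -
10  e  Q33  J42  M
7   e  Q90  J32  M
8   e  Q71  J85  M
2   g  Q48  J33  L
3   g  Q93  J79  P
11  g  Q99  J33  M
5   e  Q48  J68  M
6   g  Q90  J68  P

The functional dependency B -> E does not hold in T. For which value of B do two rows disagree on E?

g

B=e: 4 rows → E = M, M, M, M ✓
B=g: 4 rows → E takes values {L, P, M} — violation
The only B value with inconsistent E is B=g.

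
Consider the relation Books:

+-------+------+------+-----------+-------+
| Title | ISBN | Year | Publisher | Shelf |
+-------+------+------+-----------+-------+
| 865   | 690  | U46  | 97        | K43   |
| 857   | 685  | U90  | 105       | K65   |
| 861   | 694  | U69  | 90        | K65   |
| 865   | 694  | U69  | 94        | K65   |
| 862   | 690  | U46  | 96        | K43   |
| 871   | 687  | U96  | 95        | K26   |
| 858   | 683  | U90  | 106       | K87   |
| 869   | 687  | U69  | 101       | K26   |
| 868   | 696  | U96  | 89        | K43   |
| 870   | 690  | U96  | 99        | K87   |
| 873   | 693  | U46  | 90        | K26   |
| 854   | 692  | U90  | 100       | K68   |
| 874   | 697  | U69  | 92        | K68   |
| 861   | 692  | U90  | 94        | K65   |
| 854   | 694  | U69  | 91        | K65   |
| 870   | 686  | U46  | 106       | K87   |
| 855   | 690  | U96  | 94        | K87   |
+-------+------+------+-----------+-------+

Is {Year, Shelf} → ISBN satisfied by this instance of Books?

No

(Year=U46, Shelf=K43): 2 rows → ISBN = 690, 690 ✓
(Year=U90, Shelf=K65): 2 rows → ISBN takes values {685, 692} — violation
(Year=U69, Shelf=K65): 3 rows → ISBN = 694, 694, 694 ✓
(Year=U96, Shelf=K26): 1 row → ISBN = 687 ✓
(Year=U90, Shelf=K87): 1 row → ISBN = 683 ✓
(Year=U69, Shelf=K26): 1 row → ISBN = 687 ✓
(Year=U96, Shelf=K43): 1 row → ISBN = 696 ✓
(Year=U96, Shelf=K87): 2 rows → ISBN = 690, 690 ✓
(Year=U46, Shelf=K26): 1 row → ISBN = 693 ✓
(Year=U90, Shelf=K68): 1 row → ISBN = 692 ✓
(Year=U69, Shelf=K68): 1 row → ISBN = 697 ✓
(Year=U46, Shelf=K87): 1 row → ISBN = 686 ✓
Two rows agree on {Year, Shelf} but differ on ISBN, so {Year, Shelf} → ISBN does not hold.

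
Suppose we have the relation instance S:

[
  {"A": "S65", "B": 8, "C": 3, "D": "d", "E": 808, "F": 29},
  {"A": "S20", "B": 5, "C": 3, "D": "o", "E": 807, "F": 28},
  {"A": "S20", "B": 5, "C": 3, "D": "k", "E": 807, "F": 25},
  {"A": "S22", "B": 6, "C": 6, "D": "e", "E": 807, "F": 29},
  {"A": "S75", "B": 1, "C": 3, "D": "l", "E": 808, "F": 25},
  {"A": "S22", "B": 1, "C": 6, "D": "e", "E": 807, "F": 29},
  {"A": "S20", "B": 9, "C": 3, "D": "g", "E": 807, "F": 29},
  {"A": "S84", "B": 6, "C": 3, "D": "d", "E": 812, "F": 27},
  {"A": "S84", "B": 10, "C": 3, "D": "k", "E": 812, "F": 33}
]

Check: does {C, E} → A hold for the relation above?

No

(C=3, E=808): 2 rows → A takes values {S65, S75} — violation
(C=3, E=807): 3 rows → A = S20, S20, S20 ✓
(C=6, E=807): 2 rows → A = S22, S22 ✓
(C=3, E=812): 2 rows → A = S84, S84 ✓
Two rows agree on {C, E} but differ on A, so {C, E} → A does not hold.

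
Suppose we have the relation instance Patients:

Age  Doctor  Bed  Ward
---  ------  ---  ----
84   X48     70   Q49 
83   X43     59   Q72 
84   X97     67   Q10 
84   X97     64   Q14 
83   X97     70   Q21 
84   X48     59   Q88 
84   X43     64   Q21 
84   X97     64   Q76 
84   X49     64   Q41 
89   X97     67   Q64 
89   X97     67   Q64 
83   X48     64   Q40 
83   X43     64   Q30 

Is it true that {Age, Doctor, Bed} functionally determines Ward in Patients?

No

(Age=84, Doctor=X48, Bed=70): 1 row → Ward = Q49 ✓
(Age=83, Doctor=X43, Bed=59): 1 row → Ward = Q72 ✓
(Age=84, Doctor=X97, Bed=67): 1 row → Ward = Q10 ✓
(Age=84, Doctor=X97, Bed=64): 2 rows → Ward takes values {Q14, Q76} — violation
(Age=83, Doctor=X97, Bed=70): 1 row → Ward = Q21 ✓
(Age=84, Doctor=X48, Bed=59): 1 row → Ward = Q88 ✓
(Age=84, Doctor=X43, Bed=64): 1 row → Ward = Q21 ✓
(Age=84, Doctor=X49, Bed=64): 1 row → Ward = Q41 ✓
(Age=89, Doctor=X97, Bed=67): 2 rows → Ward = Q64, Q64 ✓
(Age=83, Doctor=X48, Bed=64): 1 row → Ward = Q40 ✓
(Age=83, Doctor=X43, Bed=64): 1 row → Ward = Q30 ✓
Two rows agree on {Age, Doctor, Bed} but differ on Ward, so {Age, Doctor, Bed} → Ward does not hold.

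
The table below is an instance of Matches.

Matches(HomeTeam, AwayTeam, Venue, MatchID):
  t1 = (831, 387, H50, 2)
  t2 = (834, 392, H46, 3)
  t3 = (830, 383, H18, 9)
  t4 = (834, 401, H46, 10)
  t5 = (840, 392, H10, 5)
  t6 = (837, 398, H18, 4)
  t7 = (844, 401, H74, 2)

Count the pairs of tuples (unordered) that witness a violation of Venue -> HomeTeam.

1

Venue=H46: all 2 rows agree on HomeTeam — 0 pairs.
Venue=H18: violating pairs (3,6) — 1 pair.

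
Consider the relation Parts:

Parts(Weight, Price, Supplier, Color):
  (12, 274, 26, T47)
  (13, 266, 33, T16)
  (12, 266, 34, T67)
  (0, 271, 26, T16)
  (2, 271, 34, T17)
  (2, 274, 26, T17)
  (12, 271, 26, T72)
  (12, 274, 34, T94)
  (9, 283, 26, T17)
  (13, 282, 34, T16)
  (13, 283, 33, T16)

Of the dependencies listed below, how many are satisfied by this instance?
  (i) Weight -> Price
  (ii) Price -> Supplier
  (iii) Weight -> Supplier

(i) Weight -> Price: Weight=12: 4 rows → Price takes values {274, 266, 271} — violation; Weight=13: 3 rows → Price takes values {266, 282, 283} — violation; Weight=2: 2 rows → Price takes values {271, 274} — violation — fails.
(ii) Price -> Supplier: Price=274: 3 rows → Supplier takes values {26, 34} — violation; Price=266: 2 rows → Supplier takes values {33, 34} — violation; Price=271: 3 rows → Supplier takes values {26, 34} — violation; Price=283: 2 rows → Supplier takes values {26, 33} — violation — fails.
(iii) Weight -> Supplier: Weight=12: 4 rows → Supplier takes values {26, 34} — violation; Weight=13: 3 rows → Supplier takes values {33, 34} — violation; Weight=2: 2 rows → Supplier takes values {34, 26} — violation — fails.
None of the 3 dependencies hold.

0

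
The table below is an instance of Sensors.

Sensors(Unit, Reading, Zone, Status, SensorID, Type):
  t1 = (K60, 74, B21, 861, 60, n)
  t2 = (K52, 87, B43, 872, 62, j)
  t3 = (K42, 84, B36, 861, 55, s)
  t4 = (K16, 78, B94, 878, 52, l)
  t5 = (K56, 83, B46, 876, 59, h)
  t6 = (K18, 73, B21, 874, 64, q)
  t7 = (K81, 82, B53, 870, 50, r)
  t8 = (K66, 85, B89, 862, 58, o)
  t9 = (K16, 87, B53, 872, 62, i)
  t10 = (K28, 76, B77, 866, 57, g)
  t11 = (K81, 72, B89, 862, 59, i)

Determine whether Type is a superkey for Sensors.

No

Rows 9 and 11 have the same Type value Type=i but are distinct tuples, so Type does not determine every attribute — not a superkey.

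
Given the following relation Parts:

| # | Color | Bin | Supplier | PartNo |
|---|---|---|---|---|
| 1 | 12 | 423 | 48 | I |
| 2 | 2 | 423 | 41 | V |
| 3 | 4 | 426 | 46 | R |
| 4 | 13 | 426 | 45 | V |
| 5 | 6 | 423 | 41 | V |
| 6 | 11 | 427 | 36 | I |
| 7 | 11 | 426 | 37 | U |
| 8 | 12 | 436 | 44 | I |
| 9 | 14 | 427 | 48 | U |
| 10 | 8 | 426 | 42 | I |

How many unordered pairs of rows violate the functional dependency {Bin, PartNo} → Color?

(Bin=423, PartNo=V): violating pairs (2,5) — 1 pair.

1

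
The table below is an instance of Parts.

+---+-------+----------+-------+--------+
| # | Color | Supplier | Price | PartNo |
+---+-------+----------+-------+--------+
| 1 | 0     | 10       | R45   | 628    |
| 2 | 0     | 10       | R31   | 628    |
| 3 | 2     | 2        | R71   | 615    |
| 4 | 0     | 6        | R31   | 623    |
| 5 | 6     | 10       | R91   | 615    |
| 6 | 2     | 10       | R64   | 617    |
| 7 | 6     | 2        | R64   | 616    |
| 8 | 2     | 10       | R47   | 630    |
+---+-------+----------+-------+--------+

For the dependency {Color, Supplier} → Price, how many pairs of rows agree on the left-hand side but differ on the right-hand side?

(Color=0, Supplier=10): violating pairs (1,2) — 1 pair.
(Color=2, Supplier=10): violating pairs (6,8) — 1 pair.

2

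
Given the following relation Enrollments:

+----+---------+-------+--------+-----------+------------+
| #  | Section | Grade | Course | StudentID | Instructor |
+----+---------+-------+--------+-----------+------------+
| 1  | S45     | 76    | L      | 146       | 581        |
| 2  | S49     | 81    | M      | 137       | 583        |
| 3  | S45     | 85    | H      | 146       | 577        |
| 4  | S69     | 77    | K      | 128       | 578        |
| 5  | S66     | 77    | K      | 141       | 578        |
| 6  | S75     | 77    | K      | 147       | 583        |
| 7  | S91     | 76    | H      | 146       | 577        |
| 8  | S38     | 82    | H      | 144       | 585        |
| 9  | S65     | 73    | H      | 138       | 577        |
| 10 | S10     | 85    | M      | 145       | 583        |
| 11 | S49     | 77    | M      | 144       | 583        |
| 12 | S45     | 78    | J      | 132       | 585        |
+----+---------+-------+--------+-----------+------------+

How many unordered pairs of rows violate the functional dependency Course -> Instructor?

5

Course=M: all 3 rows agree on Instructor — 0 pairs.
Course=H: violating pairs (3,8), (7,8), (8,9) — 3 pairs.
Course=K: violating pairs (4,6), (5,6) — 2 pairs.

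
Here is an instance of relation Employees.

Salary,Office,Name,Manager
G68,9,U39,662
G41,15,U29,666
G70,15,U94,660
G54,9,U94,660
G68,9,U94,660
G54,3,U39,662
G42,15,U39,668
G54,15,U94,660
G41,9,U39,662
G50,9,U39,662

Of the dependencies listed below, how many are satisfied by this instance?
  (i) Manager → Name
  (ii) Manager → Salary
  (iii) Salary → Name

1

(i) Manager → Name: every LHS value maps to a single RHS value — holds.
(ii) Manager → Salary: Manager=662: 4 rows → Salary takes values {G68, G54, G41, G50} — violation; Manager=660: 4 rows → Salary takes values {G70, G54, G68} — violation — fails.
(iii) Salary → Name: Salary=G68: 2 rows → Name takes values {U39, U94} — violation; Salary=G41: 2 rows → Name takes values {U29, U39} — violation; Salary=G54: 3 rows → Name takes values {U94, U39} — violation — fails.
1 of the 3 dependencies holds.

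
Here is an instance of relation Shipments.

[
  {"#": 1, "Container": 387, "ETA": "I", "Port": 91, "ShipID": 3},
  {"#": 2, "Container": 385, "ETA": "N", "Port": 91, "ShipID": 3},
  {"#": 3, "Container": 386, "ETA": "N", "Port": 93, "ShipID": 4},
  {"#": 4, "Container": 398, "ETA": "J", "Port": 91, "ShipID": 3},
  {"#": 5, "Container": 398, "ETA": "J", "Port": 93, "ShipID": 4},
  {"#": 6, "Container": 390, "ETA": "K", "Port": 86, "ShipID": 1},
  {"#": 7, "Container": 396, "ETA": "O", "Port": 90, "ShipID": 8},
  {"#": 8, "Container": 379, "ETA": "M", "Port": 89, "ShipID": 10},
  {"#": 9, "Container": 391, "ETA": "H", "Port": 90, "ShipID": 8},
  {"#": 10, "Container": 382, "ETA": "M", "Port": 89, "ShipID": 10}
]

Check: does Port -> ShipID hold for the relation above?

Yes

Port=91: rows 1, 2, 4 → ShipID = 3, 3, 3 ✓
Port=93: rows 3, 5 → ShipID = 4, 4 ✓
Port=86: row 6 → ShipID = 1 ✓
Port=90: rows 7, 9 → ShipID = 8, 8 ✓
Port=89: rows 8, 10 → ShipID = 10, 10 ✓
Every Port value is associated with a single ShipID value, so Port -> ShipID holds.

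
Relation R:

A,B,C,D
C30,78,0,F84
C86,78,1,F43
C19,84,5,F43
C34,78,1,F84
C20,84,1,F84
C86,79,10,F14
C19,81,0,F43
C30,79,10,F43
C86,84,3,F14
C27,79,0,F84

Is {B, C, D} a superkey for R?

All 10 rows have distinct {B, C, D} values, so {B, C, D} → (all attributes) holds and {B, C, D} is a superkey.

Yes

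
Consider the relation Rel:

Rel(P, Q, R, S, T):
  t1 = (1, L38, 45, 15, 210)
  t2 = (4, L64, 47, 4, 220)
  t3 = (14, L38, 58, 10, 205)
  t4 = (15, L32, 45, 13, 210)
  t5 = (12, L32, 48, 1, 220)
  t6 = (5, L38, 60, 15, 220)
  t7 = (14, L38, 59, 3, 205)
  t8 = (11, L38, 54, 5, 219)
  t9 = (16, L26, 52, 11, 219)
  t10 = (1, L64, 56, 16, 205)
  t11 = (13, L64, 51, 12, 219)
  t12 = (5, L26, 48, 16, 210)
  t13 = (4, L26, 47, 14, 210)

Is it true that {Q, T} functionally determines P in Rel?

No

(Q=L38, T=210): row 1 → P = 1 ✓
(Q=L64, T=220): row 2 → P = 4 ✓
(Q=L38, T=205): rows 3, 7 → P = 14, 14 ✓
(Q=L32, T=210): row 4 → P = 15 ✓
(Q=L32, T=220): row 5 → P = 12 ✓
(Q=L38, T=220): row 6 → P = 5 ✓
(Q=L38, T=219): row 8 → P = 11 ✓
(Q=L26, T=219): row 9 → P = 16 ✓
(Q=L64, T=205): row 10 → P = 1 ✓
(Q=L64, T=219): row 11 → P = 13 ✓
(Q=L26, T=210): rows 12, 13 → P takes values {5, 4} — violation
Two rows agree on {Q, T} but differ on P, so {Q, T} → P does not hold.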